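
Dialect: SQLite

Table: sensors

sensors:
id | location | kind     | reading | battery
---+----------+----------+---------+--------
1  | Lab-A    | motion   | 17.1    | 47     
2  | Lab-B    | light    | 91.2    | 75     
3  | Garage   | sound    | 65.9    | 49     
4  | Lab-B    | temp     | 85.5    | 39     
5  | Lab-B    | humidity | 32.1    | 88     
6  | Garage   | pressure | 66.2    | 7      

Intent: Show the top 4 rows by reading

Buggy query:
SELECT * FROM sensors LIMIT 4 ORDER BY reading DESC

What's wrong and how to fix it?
Bug: LIMIT must come after ORDER BY

Fix: Sort with ORDER BY, then apply LIMIT

Corrected query:
SELECT * FROM sensors ORDER BY reading DESC LIMIT 4

Result:
id | location | kind     | reading | battery
---+----------+----------+---------+--------
2  | Lab-B    | light    | 91.2    | 75     
4  | Lab-B    | temp     | 85.5    | 39     
6  | Garage   | pressure | 66.2    | 7      
3  | Garage   | sound    | 65.9    | 49     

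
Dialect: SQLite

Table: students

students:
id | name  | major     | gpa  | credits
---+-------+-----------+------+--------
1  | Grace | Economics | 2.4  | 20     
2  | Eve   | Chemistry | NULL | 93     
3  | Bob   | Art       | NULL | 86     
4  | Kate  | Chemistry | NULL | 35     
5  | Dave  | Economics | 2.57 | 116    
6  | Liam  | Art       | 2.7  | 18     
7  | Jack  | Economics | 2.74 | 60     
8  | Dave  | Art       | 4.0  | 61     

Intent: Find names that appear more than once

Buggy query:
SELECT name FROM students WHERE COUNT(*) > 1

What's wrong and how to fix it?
Bug: WHERE can't reference COUNT(*); aggregates are computed after WHERE

Fix: GROUP BY name, then filter groups with HAVING COUNT(*) > 1

Corrected query:
SELECT name FROM students GROUP BY name HAVING COUNT(*) > 1

Result:
name
----
Dave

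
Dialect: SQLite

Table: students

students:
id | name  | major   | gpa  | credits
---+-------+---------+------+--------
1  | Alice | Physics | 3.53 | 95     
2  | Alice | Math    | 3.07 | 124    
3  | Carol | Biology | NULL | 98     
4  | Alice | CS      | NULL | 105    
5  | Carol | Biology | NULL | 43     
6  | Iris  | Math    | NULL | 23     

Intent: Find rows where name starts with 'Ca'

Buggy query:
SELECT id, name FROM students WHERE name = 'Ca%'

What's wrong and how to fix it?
Bug: '=' compares the literal string including the % character; pattern matching needs LIKE

Fix: Replace '=' with LIKE so 'Ca%' is treated as a pattern

Corrected query:
SELECT id, name FROM students WHERE name LIKE 'Ca%'

Result:
id | name 
---+------
3  | Carol
5  | Carol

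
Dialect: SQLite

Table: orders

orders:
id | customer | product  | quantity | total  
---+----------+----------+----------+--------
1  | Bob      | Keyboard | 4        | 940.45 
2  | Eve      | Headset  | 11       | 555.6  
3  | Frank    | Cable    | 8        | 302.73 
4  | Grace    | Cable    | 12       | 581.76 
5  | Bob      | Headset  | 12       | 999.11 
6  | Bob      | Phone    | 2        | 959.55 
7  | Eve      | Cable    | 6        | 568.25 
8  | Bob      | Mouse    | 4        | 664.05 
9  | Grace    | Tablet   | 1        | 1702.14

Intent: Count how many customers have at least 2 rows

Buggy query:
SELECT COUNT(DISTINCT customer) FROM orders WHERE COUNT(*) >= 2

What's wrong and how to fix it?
Bug: COUNT(*) cannot appear in WHERE; the per-group count doesn't exist yet

Fix: Group first with HAVING COUNT(*) >= 2, then COUNT the resulting groups

Corrected query:
SELECT COUNT(*) FROM (SELECT customer FROM orders GROUP BY customer HAVING COUNT(*) >= 2)

Result:
COUNT(*)
--------
3       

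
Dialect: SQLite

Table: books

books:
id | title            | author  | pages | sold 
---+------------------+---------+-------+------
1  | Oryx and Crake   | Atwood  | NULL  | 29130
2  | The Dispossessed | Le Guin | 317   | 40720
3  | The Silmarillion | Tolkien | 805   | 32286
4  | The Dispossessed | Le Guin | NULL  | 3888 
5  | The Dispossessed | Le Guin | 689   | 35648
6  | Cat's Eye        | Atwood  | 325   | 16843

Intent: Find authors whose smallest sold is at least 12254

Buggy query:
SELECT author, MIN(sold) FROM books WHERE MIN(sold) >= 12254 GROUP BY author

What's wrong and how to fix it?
Bug: Aggregates like MIN are computed per group after WHERE runs

Fix: Replace WHERE with HAVING after the GROUP BY

Corrected query:
SELECT author, MIN(sold) FROM books GROUP BY author HAVING MIN(sold) >= 12254

Result:
author  | MIN(sold)
--------+----------
Atwood  | 16843    
Tolkien | 32286    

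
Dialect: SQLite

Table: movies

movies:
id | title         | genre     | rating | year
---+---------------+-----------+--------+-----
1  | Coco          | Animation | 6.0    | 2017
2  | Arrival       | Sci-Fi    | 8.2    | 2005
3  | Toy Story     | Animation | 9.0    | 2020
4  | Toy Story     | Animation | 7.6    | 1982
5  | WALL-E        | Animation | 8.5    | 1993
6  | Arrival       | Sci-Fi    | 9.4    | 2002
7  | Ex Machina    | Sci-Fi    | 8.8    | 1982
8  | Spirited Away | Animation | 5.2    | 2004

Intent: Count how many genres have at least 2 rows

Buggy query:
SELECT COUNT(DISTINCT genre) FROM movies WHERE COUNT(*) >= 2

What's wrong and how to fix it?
Bug: WHERE filters individual rows, not groups, so a group-level COUNT is invalid there

Fix: Group first with HAVING COUNT(*) >= 2, then COUNT the resulting groups

Corrected query:
SELECT COUNT(*) FROM (SELECT genre FROM movies GROUP BY genre HAVING COUNT(*) >= 2)

Result:
COUNT(*)
--------
2       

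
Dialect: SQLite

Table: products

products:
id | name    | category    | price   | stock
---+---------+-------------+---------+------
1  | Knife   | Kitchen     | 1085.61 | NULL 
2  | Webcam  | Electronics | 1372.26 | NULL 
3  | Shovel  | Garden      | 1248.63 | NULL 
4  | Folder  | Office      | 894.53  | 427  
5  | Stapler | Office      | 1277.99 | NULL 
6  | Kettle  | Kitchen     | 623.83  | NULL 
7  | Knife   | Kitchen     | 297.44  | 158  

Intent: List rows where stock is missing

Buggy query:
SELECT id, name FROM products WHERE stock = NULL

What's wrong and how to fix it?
Bug: Comparing to NULL with '=' never matches; NULL = NULL is unknown, not true

Fix: Replace '= NULL' with 'IS NULL'

Corrected query:
SELECT id, name FROM products WHERE stock IS NULL

Result:
id | name   
---+--------
1  | Knife  
2  | Webcam 
3  | Shovel 
5  | Stapler
6  | Kettle 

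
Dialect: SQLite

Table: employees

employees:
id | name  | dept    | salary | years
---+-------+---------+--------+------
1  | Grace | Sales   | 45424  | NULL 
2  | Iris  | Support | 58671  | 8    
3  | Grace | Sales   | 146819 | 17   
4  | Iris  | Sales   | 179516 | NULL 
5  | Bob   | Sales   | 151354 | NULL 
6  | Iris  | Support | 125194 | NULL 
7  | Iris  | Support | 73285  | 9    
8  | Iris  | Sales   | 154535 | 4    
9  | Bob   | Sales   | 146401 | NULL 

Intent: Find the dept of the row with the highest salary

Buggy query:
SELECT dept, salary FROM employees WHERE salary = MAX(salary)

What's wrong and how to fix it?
Bug: MAX(salary) is an aggregate and cannot be used directly in WHERE

Fix: Wrap MAX in a scalar subquery so WHERE compares against a single value

Corrected query:
SELECT dept, salary FROM employees WHERE salary = (SELECT MAX(salary) FROM employees)

Result:
dept  | salary
------+-------
Sales | 179516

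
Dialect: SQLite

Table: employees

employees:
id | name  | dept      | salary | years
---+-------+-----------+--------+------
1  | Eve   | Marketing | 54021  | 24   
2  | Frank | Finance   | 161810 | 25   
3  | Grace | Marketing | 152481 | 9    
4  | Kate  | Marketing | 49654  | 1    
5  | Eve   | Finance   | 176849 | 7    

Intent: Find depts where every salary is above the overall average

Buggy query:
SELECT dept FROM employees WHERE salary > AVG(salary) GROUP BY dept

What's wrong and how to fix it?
Bug: WHERE evaluates per row before aggregation, so AVG() is unavailable

Fix: Use a subquery for AVG and a HAVING MIN(...) filter so the condition holds for every row in the group

Corrected query:
SELECT dept FROM employees GROUP BY dept HAVING MIN(salary) > (SELECT AVG(salary) FROM employees)

Result:
dept   
-------
Finance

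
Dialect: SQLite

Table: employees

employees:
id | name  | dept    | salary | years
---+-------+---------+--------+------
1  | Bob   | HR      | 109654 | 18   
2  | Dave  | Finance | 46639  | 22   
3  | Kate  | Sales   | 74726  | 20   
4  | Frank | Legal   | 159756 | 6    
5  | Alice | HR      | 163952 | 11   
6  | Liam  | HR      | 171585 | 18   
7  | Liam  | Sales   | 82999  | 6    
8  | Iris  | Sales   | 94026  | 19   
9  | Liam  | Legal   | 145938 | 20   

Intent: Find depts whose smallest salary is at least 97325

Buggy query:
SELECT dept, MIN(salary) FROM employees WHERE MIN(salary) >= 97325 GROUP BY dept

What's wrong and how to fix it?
Bug: Aggregates like MIN are computed per group after WHERE runs

Fix: Use HAVING for the per-group MIN condition

Corrected query:
SELECT dept, MIN(salary) FROM employees GROUP BY dept HAVING MIN(salary) >= 97325

Result:
dept  | MIN(salary)
------+------------
HR    | 109654     
Legal | 145938     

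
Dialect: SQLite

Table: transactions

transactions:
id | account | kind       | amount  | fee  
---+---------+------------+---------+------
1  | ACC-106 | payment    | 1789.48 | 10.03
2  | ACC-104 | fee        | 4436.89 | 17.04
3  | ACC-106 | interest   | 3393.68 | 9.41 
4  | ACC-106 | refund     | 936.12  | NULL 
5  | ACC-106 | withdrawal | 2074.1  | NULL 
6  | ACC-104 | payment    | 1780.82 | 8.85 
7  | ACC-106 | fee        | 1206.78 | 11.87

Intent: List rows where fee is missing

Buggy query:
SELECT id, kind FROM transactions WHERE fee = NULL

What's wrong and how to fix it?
Bug: '= NULL' is always unknown in SQL three-valued logic, so no rows match

Fix: Replace '= NULL' with 'IS NULL'

Corrected query:
SELECT id, kind FROM transactions WHERE fee IS NULL

Result:
id | kind      
---+-----------
4  | refund    
5  | withdrawal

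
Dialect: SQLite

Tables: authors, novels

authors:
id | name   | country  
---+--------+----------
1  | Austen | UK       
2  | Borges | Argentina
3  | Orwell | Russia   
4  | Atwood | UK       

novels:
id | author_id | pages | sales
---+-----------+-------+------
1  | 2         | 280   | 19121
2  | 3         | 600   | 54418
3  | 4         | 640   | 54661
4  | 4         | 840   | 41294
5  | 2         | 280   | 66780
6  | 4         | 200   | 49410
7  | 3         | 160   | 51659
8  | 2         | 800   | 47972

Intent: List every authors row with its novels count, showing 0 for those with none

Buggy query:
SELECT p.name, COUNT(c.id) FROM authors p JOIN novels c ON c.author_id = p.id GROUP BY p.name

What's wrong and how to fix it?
Bug: INNER JOIN drops authors rows that have no matching novels rows

Fix: Use LEFT JOIN so parents without children still appear (COUNT(c.id) gives 0)

Corrected query:
SELECT p.name, COUNT(c.id) FROM authors p LEFT JOIN novels c ON c.author_id = p.id GROUP BY p.name

Result:
name   | COUNT(c.id)
-------+------------
Atwood | 3          
Austen | 0          
Borges | 3          
Orwell | 2          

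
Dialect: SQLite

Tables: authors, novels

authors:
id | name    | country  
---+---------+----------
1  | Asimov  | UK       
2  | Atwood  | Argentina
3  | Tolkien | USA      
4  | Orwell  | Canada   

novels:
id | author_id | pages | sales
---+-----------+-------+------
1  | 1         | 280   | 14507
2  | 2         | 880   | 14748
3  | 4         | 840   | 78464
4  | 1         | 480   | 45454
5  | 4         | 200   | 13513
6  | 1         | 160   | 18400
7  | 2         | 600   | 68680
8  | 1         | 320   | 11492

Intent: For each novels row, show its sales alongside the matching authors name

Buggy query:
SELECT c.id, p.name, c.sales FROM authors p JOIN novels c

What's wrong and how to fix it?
Bug: JOIN with no ON clause produces a cartesian product; every novels row pairs with every authors row

Fix: Specify the join condition linking the foreign key to the parent id

Corrected query:
SELECT c.id, p.name, c.sales FROM authors p JOIN novels c ON c.author_id = p.id

Result:
id | name   | sales
---+--------+------
1  | Asimov | 14507
2  | Atwood | 14748
3  | Orwell | 78464
4  | Asimov | 45454
5  | Orwell | 13513
6  | Asimov | 18400
7  | Atwood | 68680
8  | Asimov | 11492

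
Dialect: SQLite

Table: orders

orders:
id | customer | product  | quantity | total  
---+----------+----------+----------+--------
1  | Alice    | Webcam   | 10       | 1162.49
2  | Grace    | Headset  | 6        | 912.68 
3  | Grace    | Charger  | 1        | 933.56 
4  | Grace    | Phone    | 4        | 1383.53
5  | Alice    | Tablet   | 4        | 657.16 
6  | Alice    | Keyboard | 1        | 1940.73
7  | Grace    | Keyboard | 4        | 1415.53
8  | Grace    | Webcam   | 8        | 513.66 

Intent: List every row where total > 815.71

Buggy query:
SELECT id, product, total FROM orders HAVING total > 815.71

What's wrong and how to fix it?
Bug: This is a non-aggregate query (no GROUP BY, no aggregates), so in SQLite the HAVING clause is invalid here; a row-level condition belongs in WHERE

Fix: Replace HAVING with WHERE since the condition applies to individual rows

Corrected query:
SELECT id, product, total FROM orders WHERE total > 815.71

Result:
id | product  | total  
---+----------+--------
1  | Webcam   | 1162.49
2  | Headset  | 912.68 
3  | Charger  | 933.56 
4  | Phone    | 1383.53
6  | Keyboard | 1940.73
7  | Keyboard | 1415.53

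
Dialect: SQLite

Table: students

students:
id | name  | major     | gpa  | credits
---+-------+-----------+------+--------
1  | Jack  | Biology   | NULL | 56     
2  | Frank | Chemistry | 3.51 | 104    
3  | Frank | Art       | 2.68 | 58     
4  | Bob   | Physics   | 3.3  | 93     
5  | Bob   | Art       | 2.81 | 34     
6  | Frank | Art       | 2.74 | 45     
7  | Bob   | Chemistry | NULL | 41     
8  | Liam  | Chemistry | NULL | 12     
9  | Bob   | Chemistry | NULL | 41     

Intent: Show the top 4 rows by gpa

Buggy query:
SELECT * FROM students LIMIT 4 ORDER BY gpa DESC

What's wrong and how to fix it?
Bug: ORDER BY cannot follow LIMIT; LIMIT is the final clause

Fix: Sort with ORDER BY, then apply LIMIT

Corrected query:
SELECT * FROM students ORDER BY gpa DESC LIMIT 4

Result:
id | name  | major     | gpa  | credits
---+-------+-----------+------+--------
2  | Frank | Chemistry | 3.51 | 104    
4  | Bob   | Physics   | 3.3  | 93     
5  | Bob   | Art       | 2.81 | 34     
6  | Frank | Art       | 2.74 | 45     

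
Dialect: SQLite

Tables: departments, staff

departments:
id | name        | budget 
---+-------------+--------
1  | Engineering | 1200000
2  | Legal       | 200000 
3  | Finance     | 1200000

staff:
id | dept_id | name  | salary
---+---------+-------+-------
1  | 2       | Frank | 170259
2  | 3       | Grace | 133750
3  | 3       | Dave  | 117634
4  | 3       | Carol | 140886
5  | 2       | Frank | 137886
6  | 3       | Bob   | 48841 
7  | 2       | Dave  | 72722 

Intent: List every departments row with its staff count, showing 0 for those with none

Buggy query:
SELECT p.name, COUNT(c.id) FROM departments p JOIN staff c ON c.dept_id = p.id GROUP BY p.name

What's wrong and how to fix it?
Bug: An inner join excludes parents with zero children

Fix: Use LEFT JOIN so parents without children still appear (COUNT(c.id) gives 0)

Corrected query:
SELECT p.name, COUNT(c.id) FROM departments p LEFT JOIN staff c ON c.dept_id = p.id GROUP BY p.name

Result:
name        | COUNT(c.id)
------------+------------
Engineering | 0          
Finance     | 4          
Legal       | 3          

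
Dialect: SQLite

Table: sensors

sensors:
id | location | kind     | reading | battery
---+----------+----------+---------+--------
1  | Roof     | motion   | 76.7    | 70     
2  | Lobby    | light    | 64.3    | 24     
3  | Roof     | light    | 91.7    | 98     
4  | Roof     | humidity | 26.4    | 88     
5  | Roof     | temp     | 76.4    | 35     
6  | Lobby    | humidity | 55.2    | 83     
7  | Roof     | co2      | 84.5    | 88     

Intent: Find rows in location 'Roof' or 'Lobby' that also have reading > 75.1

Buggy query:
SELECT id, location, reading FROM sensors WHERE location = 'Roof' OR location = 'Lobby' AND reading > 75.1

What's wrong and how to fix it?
Bug: Without parentheses, AND is evaluated before OR, so the reading filter only applies to the 'Lobby' branch

Fix: Group the OR with parentheses (or use IN), then AND the threshold

Corrected query:
SELECT id, location, reading FROM sensors WHERE (location = 'Roof' OR location = 'Lobby') AND reading > 75.1

Result:
id | location | reading
---+----------+--------
1  | Roof     | 76.7   
3  | Roof     | 91.7   
5  | Roof     | 76.4   
7  | Roof     | 84.5   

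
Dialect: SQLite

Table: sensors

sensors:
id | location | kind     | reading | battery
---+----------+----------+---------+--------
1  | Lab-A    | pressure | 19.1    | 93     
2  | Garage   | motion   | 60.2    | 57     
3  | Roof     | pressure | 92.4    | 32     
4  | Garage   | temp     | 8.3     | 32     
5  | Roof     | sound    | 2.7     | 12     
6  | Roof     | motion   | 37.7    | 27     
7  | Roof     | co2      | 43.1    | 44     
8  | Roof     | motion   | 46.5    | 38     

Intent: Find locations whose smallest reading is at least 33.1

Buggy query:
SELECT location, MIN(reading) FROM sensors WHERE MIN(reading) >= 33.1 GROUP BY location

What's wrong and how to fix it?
Bug: Aggregates like MIN are computed per group after WHERE runs

Fix: Replace WHERE with HAVING after the GROUP BY

Corrected query:
SELECT location, MIN(reading) FROM sensors GROUP BY location HAVING MIN(reading) >= 33.1

Result:
(no rows)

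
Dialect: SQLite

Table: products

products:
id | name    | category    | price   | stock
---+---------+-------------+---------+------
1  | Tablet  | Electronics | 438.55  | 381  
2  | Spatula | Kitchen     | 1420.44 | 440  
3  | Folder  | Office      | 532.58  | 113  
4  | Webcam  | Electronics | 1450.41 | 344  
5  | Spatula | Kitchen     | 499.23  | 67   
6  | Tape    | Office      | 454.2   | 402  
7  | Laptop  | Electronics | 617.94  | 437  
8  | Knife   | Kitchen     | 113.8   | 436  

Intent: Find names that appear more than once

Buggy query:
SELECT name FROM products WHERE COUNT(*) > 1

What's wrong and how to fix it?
Bug: COUNT(*) is an aggregate and cannot be used in WHERE

Fix: Group first, then use HAVING for the count condition

Corrected query:
SELECT name FROM products GROUP BY name HAVING COUNT(*) > 1

Result:
name   
-------
Spatula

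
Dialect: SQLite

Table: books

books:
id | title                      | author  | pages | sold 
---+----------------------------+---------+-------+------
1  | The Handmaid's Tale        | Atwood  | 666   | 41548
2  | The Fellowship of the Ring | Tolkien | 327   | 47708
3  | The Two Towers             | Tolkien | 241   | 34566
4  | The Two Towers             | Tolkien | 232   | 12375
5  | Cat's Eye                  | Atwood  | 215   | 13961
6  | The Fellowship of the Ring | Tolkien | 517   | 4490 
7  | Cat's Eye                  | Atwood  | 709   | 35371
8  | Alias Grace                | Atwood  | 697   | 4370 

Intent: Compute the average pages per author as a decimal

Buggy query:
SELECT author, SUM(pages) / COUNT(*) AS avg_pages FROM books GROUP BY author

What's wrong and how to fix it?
Bug: Both operands are integers, so '/' performs integer division and truncates

Fix: Multiply by 1.0 (or CAST to REAL) to force floating-point division

Corrected query:
SELECT author, SUM(pages) * 1.0 / COUNT(*) AS avg_pages FROM books GROUP BY author

Result:
author  | avg_pages
--------+----------
Atwood  | 571.75   
Tolkien | 329.25   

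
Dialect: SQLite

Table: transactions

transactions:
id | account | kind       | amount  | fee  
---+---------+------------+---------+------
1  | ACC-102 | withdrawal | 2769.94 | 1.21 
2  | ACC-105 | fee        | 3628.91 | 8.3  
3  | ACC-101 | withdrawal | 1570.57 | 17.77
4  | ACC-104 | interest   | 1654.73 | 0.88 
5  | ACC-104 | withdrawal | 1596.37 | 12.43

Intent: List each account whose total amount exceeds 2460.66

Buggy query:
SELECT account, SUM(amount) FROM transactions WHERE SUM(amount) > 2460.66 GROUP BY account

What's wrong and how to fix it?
Bug: SUM(amount) is an aggregate, but WHERE filters rows before aggregation

Fix: Use HAVING (which filters groups after aggregation) instead of WHERE

Corrected query:
SELECT account, SUM(amount) FROM transactions GROUP BY account HAVING SUM(amount) > 2460.66

Result:
account | SUM(amount)
--------+------------
ACC-102 | 2769.94    
ACC-104 | 3251.1     
ACC-105 | 3628.91    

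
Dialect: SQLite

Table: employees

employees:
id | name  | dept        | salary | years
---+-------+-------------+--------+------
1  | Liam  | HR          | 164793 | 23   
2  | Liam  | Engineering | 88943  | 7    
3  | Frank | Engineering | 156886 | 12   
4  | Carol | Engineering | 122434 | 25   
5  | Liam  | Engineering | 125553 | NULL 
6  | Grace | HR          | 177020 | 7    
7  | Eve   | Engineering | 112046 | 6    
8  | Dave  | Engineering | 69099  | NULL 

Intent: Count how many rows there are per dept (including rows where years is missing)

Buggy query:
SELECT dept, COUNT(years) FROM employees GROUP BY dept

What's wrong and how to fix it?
Bug: COUNT(years) skips NULLs, so groups with missing years are undercounted

Fix: Use COUNT(*) to count all rows regardless of NULL

Corrected query:
SELECT dept, COUNT(*) FROM employees GROUP BY dept

Result:
dept        | COUNT(*)
------------+---------
Engineering | 6       
HR          | 2       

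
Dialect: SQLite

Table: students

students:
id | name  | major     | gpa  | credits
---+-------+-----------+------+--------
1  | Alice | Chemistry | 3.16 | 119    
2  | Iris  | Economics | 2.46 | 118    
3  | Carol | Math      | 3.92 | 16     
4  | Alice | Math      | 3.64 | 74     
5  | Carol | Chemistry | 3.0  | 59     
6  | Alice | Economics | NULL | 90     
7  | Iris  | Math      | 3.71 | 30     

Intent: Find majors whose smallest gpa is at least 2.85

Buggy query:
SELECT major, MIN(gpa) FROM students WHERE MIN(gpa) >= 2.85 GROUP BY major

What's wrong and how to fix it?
Bug: MIN() in WHERE is a misuse of aggregate

Fix: Replace WHERE with HAVING after the GROUP BY

Corrected query:
SELECT major, MIN(gpa) FROM students GROUP BY major HAVING MIN(gpa) >= 2.85

Result:
major     | MIN(gpa)
----------+---------
Chemistry | 3       
Math      | 3.64    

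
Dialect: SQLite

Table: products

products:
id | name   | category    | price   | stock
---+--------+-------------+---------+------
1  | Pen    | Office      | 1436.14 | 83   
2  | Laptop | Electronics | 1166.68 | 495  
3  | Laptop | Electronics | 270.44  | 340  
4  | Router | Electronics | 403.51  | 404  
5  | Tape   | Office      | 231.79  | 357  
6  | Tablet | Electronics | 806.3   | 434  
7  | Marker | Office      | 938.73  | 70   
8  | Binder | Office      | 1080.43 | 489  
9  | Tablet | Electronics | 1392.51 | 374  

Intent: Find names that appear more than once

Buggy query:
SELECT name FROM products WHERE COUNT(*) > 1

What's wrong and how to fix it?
Bug: WHERE can't reference COUNT(*); aggregates are computed after WHERE

Fix: Group first, then use HAVING for the count condition

Corrected query:
SELECT name FROM products GROUP BY name HAVING COUNT(*) > 1

Result:
name  
------
Laptop
Tablet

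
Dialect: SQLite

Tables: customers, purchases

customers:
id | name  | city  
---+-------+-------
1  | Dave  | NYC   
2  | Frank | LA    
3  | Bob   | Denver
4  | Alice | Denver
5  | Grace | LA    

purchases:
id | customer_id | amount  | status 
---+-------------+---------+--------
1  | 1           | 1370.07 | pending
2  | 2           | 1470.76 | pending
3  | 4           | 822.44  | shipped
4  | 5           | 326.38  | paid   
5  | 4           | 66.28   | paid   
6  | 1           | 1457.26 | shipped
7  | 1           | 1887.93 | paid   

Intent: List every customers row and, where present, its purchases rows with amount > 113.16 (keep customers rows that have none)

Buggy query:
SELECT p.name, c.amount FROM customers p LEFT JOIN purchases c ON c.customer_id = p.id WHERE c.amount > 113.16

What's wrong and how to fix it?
Bug: A WHERE condition on the right-hand table after LEFT JOIN drops unmatched parents

Fix: Put 'c.amount > 113.16' in the JOIN's ON clause instead of WHERE

Corrected query:
SELECT p.name, c.amount FROM customers p LEFT JOIN purchases c ON c.customer_id = p.id AND c.amount > 113.16

Result:
name  | amount 
------+--------
Dave  | 1370.07
Dave  | 1457.26
Dave  | 1887.93
Frank | 1470.76
Bob   | NULL   
Alice | 822.44 
Grace | 326.38 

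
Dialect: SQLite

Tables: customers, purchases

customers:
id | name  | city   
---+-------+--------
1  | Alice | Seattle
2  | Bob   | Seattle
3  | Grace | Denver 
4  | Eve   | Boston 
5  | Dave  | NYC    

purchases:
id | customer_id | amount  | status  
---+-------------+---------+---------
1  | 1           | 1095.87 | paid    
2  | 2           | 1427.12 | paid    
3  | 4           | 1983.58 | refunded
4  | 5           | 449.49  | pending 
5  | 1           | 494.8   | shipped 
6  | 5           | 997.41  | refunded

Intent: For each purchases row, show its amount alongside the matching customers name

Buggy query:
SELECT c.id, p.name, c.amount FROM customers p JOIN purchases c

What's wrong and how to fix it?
Bug: Missing join condition: each purchases row is matched to all customers rows instead of just its own

Fix: Add ON c.customer_id = p.id to the JOIN

Corrected query:
SELECT c.id, p.name, c.amount FROM customers p JOIN purchases c ON c.customer_id = p.id

Result:
id | name  | amount 
---+-------+--------
1  | Alice | 1095.87
2  | Bob   | 1427.12
3  | Eve   | 1983.58
4  | Dave  | 449.49 
5  | Alice | 494.8  
6  | Dave  | 997.41 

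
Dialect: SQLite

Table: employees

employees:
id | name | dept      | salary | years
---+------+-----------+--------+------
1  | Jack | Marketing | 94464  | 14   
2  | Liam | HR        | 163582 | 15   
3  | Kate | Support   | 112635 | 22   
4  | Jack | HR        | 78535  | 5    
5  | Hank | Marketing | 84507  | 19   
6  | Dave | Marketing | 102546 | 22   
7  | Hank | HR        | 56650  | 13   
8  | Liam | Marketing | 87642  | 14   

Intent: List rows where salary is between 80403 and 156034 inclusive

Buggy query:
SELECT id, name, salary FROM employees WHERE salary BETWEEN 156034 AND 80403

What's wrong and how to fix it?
Bug: BETWEEN expects the lower bound first; with 156034 AND 80403 the range is empty

Fix: Swap the bounds so the smaller value comes first

Corrected query:
SELECT id, name, salary FROM employees WHERE salary BETWEEN 80403 AND 156034

Result:
id | name | salary
---+------+-------
1  | Jack | 94464 
3  | Kate | 112635
5  | Hank | 84507 
6  | Dave | 102546
8  | Liam | 87642 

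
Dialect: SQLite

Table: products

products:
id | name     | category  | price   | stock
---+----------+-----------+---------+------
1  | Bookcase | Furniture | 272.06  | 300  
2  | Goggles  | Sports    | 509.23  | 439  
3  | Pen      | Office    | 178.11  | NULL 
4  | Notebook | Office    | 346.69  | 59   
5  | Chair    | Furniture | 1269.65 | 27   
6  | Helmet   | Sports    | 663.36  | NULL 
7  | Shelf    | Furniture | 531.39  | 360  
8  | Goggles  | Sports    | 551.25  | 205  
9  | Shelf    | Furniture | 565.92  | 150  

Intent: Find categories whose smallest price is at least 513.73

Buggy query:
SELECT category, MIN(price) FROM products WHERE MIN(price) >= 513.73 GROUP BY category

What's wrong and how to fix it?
Bug: MIN() in WHERE is a misuse of aggregate

Fix: Replace WHERE with HAVING after the GROUP BY

Corrected query:
SELECT category, MIN(price) FROM products GROUP BY category HAVING MIN(price) >= 513.73

Result:
(no rows)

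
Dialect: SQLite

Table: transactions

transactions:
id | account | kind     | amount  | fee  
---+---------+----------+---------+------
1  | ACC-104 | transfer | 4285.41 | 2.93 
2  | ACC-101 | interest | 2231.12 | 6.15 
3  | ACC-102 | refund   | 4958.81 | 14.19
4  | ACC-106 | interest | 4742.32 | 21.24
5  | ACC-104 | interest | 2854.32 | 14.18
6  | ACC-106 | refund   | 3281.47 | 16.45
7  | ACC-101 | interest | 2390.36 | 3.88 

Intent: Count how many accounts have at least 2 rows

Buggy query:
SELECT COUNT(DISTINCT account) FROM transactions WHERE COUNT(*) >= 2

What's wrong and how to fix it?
Bug: COUNT(*) cannot appear in WHERE; the per-group count doesn't exist yet

Fix: Group first with HAVING COUNT(*) >= 2, then COUNT the resulting groups

Corrected query:
SELECT COUNT(*) FROM (SELECT account FROM transactions GROUP BY account HAVING COUNT(*) >= 2)

Result:
COUNT(*)
--------
3       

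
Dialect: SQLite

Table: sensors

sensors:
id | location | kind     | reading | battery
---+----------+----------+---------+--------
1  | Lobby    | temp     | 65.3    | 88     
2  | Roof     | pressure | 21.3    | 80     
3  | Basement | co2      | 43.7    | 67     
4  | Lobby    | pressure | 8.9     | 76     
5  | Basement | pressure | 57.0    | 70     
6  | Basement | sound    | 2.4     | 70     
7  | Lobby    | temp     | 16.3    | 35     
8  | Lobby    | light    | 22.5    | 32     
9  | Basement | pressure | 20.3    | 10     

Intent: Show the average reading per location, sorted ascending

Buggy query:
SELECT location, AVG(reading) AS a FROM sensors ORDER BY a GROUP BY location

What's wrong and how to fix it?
Bug: GROUP BY must precede ORDER BY

Fix: Reorder: SELECT … FROM … GROUP BY … ORDER BY …

Corrected query:
SELECT location, AVG(reading) AS a FROM sensors GROUP BY location ORDER BY a

Result:
location | a    
---------+------
Roof     | 21.3 
Lobby    | 28.25
Basement | 30.85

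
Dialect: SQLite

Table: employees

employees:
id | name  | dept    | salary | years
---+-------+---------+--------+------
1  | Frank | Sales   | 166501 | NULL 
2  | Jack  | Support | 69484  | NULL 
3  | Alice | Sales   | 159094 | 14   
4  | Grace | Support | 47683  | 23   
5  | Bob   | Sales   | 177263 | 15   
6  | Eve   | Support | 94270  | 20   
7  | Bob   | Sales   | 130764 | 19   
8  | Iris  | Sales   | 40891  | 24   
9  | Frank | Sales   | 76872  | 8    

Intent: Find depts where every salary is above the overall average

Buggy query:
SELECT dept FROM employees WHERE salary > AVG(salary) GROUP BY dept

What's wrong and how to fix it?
Bug: AVG() is an aggregate; it can't sit directly in WHERE

Fix: Compute the overall average in a scalar subquery and compare each group's MIN against it in HAVING

Corrected query:
SELECT dept FROM employees GROUP BY dept HAVING MIN(salary) > (SELECT AVG(salary) FROM employees)

Result:
(no rows)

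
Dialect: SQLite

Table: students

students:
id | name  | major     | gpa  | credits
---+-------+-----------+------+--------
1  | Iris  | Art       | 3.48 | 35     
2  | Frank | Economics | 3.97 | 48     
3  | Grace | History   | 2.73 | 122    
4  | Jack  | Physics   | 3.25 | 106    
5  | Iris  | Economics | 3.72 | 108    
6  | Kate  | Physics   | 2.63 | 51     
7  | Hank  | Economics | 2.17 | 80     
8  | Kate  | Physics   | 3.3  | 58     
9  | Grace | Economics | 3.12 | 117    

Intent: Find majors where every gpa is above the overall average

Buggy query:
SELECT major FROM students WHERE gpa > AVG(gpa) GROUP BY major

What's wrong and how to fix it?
Bug: AVG() is an aggregate; it can't sit directly in WHERE

Fix: Compute the overall average in a scalar subquery and compare each group's MIN against it in HAVING

Corrected query:
SELECT major FROM students GROUP BY major HAVING MIN(gpa) > (SELECT AVG(gpa) FROM students)

Result:
major
-----
Art  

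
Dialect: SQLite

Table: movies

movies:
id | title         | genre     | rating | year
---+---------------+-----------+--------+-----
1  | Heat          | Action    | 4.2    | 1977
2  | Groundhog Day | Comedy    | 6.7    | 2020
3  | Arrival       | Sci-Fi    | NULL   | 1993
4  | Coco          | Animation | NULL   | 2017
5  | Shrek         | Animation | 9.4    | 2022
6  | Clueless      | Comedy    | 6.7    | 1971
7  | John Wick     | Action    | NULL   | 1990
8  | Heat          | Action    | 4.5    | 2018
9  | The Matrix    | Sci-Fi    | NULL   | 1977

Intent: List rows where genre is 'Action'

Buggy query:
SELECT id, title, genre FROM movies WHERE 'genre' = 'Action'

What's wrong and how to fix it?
Bug: 'genre' in single quotes is a string literal, not the column; the comparison is literal-vs-literal and never true

Fix: Reference the column as genre without single quotes

Corrected query:
SELECT id, title, genre FROM movies WHERE genre = 'Action'

Result:
id | title     | genre 
---+-----------+-------
1  | Heat      | Action
7  | John Wick | Action
8  | Heat      | Action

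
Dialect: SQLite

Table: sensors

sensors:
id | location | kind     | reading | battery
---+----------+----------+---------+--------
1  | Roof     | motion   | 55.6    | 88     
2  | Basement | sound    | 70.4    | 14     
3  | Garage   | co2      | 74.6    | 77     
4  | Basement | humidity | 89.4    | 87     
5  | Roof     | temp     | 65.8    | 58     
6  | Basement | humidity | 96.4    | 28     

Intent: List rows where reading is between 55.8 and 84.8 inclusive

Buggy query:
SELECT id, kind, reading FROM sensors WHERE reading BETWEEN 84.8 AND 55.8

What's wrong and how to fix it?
Bug: The bounds are reversed; BETWEEN a AND b requires a <= b to match anything

Fix: Write BETWEEN 55.8 AND 84.8

Corrected query:
SELECT id, kind, reading FROM sensors WHERE reading BETWEEN 55.8 AND 84.8

Result:
id | kind  | reading
---+-------+--------
2  | sound | 70.4   
3  | co2   | 74.6   
5  | temp  | 65.8   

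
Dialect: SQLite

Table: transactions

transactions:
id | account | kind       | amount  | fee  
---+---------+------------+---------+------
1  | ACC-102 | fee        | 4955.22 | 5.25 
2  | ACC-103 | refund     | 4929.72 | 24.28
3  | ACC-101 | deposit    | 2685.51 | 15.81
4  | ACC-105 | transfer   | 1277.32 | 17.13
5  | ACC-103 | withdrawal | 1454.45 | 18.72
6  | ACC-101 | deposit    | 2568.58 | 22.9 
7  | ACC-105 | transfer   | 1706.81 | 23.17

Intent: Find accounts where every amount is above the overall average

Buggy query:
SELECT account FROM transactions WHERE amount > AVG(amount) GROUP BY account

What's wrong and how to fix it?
Bug: WHERE evaluates per row before aggregation, so AVG() is unavailable

Fix: Compute the overall average in a scalar subquery and compare each group's MIN against it in HAVING

Corrected query:
SELECT account FROM transactions GROUP BY account HAVING MIN(amount) > (SELECT AVG(amount) FROM transactions)

Result:
account
-------
ACC-102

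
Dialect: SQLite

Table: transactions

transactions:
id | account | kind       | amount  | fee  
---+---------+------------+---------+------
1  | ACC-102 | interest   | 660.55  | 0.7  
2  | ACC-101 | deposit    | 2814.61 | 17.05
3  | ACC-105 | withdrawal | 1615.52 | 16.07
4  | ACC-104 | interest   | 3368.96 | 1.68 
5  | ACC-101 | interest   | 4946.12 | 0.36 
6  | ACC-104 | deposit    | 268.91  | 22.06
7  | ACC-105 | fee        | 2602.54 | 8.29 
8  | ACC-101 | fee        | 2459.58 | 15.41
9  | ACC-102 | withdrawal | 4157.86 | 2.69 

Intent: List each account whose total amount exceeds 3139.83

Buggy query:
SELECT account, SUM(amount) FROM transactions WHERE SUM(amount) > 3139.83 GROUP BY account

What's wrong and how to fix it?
Bug: WHERE runs before GROUP BY, so aggregates aren't available there

Fix: Move the aggregate condition to a HAVING clause

Corrected query:
SELECT account, SUM(amount) FROM transactions GROUP BY account HAVING SUM(amount) > 3139.83

Result:
account | SUM(amount)
--------+------------
ACC-101 | 10220.31   
ACC-102 | 4818.41    
ACC-104 | 3637.87    
ACC-105 | 4218.06    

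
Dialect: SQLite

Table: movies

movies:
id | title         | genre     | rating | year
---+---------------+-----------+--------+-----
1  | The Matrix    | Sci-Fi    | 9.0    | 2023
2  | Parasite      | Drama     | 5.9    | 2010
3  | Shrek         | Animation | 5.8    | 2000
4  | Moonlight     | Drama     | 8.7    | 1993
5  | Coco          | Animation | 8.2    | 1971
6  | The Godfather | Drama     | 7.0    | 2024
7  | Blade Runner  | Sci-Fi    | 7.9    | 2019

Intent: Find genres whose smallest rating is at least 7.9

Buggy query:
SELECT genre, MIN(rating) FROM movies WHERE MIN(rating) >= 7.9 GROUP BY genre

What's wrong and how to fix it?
Bug: Aggregates like MIN are computed per group after WHERE runs

Fix: Replace WHERE with HAVING after the GROUP BY

Corrected query:
SELECT genre, MIN(rating) FROM movies GROUP BY genre HAVING MIN(rating) >= 7.9

Result:
genre  | MIN(rating)
-------+------------
Sci-Fi | 7.9        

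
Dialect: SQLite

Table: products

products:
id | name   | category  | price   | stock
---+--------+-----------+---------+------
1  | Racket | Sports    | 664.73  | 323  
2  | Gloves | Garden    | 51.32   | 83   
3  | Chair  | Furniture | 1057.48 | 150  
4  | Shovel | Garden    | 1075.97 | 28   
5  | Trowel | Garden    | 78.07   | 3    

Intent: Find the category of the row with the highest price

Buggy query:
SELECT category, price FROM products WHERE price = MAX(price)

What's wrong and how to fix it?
Bug: MAX(price) is an aggregate and cannot be used directly in WHERE

Fix: Use a subquery: WHERE price = (SELECT MAX(price) FROM products)

Corrected query:
SELECT category, price FROM products WHERE price = (SELECT MAX(price) FROM products)

Result:
category | price  
---------+--------
Garden   | 1075.97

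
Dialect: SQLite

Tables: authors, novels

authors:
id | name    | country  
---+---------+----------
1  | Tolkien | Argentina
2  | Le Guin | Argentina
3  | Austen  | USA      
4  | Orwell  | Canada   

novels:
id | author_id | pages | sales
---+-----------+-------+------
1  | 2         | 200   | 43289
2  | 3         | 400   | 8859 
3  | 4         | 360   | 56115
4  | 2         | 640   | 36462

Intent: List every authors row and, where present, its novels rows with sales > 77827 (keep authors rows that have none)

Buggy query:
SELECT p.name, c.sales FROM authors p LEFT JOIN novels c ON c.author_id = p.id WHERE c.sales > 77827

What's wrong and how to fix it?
Bug: A WHERE condition on the right-hand table after LEFT JOIN drops unmatched parents

Fix: Put 'c.sales > 77827' in the JOIN's ON clause instead of WHERE

Corrected query:
SELECT p.name, c.sales FROM authors p LEFT JOIN novels c ON c.author_id = p.id AND c.sales > 77827

Result:
name    | sales
--------+------
Tolkien | NULL 
Le Guin | NULL 
Austen  | NULL 
Orwell  | NULL 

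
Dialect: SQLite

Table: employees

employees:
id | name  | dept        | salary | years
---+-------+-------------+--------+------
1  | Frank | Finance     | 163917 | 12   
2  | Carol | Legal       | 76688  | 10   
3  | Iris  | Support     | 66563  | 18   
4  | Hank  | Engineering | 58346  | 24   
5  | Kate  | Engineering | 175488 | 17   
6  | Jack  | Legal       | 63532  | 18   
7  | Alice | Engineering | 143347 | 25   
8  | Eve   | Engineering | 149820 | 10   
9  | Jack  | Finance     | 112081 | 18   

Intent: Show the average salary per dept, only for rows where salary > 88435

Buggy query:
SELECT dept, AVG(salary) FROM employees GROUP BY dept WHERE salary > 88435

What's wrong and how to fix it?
Bug: WHERE cannot follow GROUP BY

Fix: Move the WHERE clause before GROUP BY

Corrected query:
SELECT dept, AVG(salary) FROM employees WHERE salary > 88435 GROUP BY dept

Result:
dept        | AVG(salary)  
------------+--------------
Engineering | 156218.333333
Finance     | 137999       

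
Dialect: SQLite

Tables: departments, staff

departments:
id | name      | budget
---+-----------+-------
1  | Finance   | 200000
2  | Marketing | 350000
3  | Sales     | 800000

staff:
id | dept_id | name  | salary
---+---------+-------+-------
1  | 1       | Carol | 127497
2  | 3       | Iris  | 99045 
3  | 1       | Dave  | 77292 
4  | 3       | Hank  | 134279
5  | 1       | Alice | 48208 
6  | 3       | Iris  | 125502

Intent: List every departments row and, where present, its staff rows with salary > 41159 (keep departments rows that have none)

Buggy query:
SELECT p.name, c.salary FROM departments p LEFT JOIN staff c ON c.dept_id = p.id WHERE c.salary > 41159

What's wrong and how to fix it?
Bug: Filtering c.salary in WHERE discards the NULL rows produced by LEFT JOIN, turning it into an inner join

Fix: Put 'c.salary > 41159' in the JOIN's ON clause instead of WHERE

Corrected query:
SELECT p.name, c.salary FROM departments p LEFT JOIN staff c ON c.dept_id = p.id AND c.salary > 41159

Result:
name      | salary
----------+-------
Finance   | 48208 
Finance   | 77292 
Finance   | 127497
Marketing | NULL  
Sales     | 99045 
Sales     | 125502
Sales     | 134279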